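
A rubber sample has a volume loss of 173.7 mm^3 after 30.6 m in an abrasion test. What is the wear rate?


Rate = volume_loss / distance
= 173.7 / 30.6
= 5.676 mm^3/m

5.676 mm^3/m


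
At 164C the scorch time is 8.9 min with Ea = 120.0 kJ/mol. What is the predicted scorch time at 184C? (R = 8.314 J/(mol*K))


Convert temperatures: T1 = 164 + 273.15 = 437.15 K, T2 = 184 + 273.15 = 457.15 K
ts2_new = 8.9 * exp(120000 / 8.314 * (1/457.15 - 1/437.15))
1/T2 - 1/T1 = -1.0008e-04
ts2_new = 2.1 min

2.1 min


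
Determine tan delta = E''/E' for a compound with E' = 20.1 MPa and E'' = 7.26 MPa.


tan delta = E'' / E'
= 7.26 / 20.1
= 0.3612

tan delta = 0.3612


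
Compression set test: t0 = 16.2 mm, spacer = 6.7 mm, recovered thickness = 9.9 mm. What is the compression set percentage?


CS = (t0 - recovered) / (t0 - ts) * 100
= (16.2 - 9.9) / (16.2 - 6.7) * 100
= 6.3 / 9.5 * 100
= 66.3%

66.3%


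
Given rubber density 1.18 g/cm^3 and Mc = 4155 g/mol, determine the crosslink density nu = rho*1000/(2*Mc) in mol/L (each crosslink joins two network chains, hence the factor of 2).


nu = rho * 1000 / (2 * Mc)
nu = 1.18 * 1000 / (2 * 4155)
nu = 1180.0 / 8310
nu = 0.1420 mol/L

0.1420 mol/L


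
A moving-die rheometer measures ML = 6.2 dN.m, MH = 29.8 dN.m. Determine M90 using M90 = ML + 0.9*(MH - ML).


M90 = ML + 0.9 * (MH - ML)
M90 = 6.2 + 0.9 * (29.8 - 6.2)
M90 = 6.2 + 0.9 * 23.6
M90 = 27.44 dN.m

27.44 dN.m


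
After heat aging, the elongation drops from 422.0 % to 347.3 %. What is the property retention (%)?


Retention = aged / original * 100
= 347.3 / 422.0 * 100
= 82.3%

82.3%


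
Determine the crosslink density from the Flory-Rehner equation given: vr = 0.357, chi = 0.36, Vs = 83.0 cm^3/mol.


ln(1 - vr) = ln(1 - 0.357) = -0.4416
Numerator = -((-0.4416) + 0.357 + 0.36 * 0.357^2) = 0.0387
Denominator = 83.0 * (0.357^(1/3) - 0.357/2) = 44.0645
nu = 0.0387 / 44.0645 = 8.7892e-04 mol/cm^3

8.7892e-04 mol/cm^3


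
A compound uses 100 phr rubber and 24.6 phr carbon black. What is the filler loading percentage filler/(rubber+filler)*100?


Filler % = filler / (rubber + filler) * 100
= 24.6 / (100 + 24.6) * 100
= 24.6 / 124.6 * 100
= 19.74%

19.74%


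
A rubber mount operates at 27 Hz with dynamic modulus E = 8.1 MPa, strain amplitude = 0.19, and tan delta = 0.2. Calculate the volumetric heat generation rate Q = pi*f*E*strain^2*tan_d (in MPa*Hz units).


Q = pi * f * E * strain^2 * tan_d
= pi * 27 * 8.1 * 0.19^2 * 0.2
= pi * 27 * 8.1 * 0.0361 * 0.2
= 4.9606

Q = 4.9606


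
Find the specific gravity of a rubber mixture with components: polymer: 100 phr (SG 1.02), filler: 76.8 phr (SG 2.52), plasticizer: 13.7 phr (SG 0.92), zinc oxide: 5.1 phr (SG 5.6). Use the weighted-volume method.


Sum of weights = 195.6
Volume contributions:
  polymer: 100/1.02 = 98.0392
  filler: 76.8/2.52 = 30.4762
  plasticizer: 13.7/0.92 = 14.8913
  zinc oxide: 5.1/5.6 = 0.9107
Sum of volumes = 144.3174
SG = 195.6 / 144.3174 = 1.355

SG = 1.355


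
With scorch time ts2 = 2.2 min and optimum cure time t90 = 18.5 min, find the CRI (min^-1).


CRI = 100 / (t90 - ts2)
= 100 / (18.5 - 2.2)
= 100 / 16.3
= 6.13 min^-1

6.13 min^-1


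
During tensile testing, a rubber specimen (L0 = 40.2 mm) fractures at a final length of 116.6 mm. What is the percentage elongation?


Elongation = (Lf - L0) / L0 * 100
= (116.6 - 40.2) / 40.2 * 100
= 76.4 / 40.2 * 100
= 190.0%

190.0%


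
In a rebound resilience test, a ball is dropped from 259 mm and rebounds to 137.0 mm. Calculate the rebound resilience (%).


Resilience = h_rebound / h_drop * 100
= 137.0 / 259 * 100
= 52.9%

52.9%


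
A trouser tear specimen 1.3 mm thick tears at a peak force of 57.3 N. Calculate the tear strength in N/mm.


Tear strength = force / thickness
= 57.3 / 1.3
= 44.08 N/mm

44.08 N/mm


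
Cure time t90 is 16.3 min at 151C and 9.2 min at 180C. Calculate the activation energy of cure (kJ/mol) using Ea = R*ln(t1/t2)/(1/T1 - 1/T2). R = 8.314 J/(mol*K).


T1 = 424.15 K, T2 = 453.15 K
1/T1 - 1/T2 = 1.5088e-04
ln(t1/t2) = ln(16.3/9.2) = 0.5720
Ea = 8.314 * 0.5720 / 1.5088e-04 = 31516.6732 J/mol
Ea = 31.52 kJ/mol

31.52 kJ/mol


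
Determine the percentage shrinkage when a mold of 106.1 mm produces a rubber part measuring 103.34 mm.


Shrinkage = (mold - part) / mold * 100
= (106.1 - 103.34) / 106.1 * 100
= 2.76 / 106.1 * 100
= 2.6%

2.6%


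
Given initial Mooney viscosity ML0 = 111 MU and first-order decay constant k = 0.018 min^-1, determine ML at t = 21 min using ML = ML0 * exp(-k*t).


ML = ML0 * exp(-k * t)
ML = 111 * exp(-0.018 * 21)
ML = 111 * 0.6852
ML = 76.06 MU

76.06 MU


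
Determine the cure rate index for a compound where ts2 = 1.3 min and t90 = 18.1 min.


CRI = 100 / (t90 - ts2)
= 100 / (18.1 - 1.3)
= 100 / 16.8
= 5.95 min^-1

5.95 min^-1


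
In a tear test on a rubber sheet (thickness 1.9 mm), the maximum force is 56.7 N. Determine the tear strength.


Tear strength = force / thickness
= 56.7 / 1.9
= 29.84 N/mm

29.84 N/mm


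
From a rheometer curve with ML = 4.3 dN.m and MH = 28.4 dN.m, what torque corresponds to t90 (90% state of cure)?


M90 = ML + 0.9 * (MH - ML)
M90 = 4.3 + 0.9 * (28.4 - 4.3)
M90 = 4.3 + 0.9 * 24.1
M90 = 25.99 dN.m

25.99 dN.m


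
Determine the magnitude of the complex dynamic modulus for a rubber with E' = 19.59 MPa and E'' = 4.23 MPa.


|E*| = sqrt(E'^2 + E''^2)
= sqrt(19.59^2 + 4.23^2)
= sqrt(383.7681 + 17.8929)
= 20.041 MPa

20.041 MPa


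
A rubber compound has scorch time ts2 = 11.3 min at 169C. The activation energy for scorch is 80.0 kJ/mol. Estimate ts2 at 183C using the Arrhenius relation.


Convert temperatures: T1 = 169 + 273.15 = 442.15 K, T2 = 183 + 273.15 = 456.15 K
ts2_new = 11.3 * exp(80000 / 8.314 * (1/456.15 - 1/442.15))
1/T2 - 1/T1 = -6.9415e-05
ts2_new = 5.79 min

5.79 min


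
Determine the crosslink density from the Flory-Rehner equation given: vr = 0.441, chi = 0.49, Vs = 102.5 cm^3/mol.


ln(1 - vr) = ln(1 - 0.441) = -0.5816
Numerator = -((-0.5816) + 0.441 + 0.49 * 0.441^2) = 0.0453
Denominator = 102.5 * (0.441^(1/3) - 0.441/2) = 55.4183
nu = 0.0453 / 55.4183 = 8.1760e-04 mol/cm^3

8.1760e-04 mol/cm^3


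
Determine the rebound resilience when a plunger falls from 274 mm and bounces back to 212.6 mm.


Resilience = h_rebound / h_drop * 100
= 212.6 / 274 * 100
= 77.6%

77.6%


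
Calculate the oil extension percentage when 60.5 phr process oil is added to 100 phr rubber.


Oil % = oil / (100 + oil) * 100
= 60.5 / (100 + 60.5) * 100
= 60.5 / 160.5 * 100
= 37.69%

37.69%


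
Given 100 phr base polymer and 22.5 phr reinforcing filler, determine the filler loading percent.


Filler % = filler / (rubber + filler) * 100
= 22.5 / (100 + 22.5) * 100
= 22.5 / 122.5 * 100
= 18.37%

18.37%


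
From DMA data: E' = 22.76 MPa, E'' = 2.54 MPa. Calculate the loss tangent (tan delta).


tan delta = E'' / E'
= 2.54 / 22.76
= 0.1116

tan delta = 0.1116


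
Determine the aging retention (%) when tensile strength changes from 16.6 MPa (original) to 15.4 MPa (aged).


Retention = aged / original * 100
= 15.4 / 16.6 * 100
= 92.8%

92.8%


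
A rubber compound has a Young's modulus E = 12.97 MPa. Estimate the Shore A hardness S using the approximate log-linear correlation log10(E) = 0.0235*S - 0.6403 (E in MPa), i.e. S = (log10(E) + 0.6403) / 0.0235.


log10(E) = 0.0235*S - 0.6403  =>  S = (log10(E) + 0.6403) / 0.0235
log10(12.97) = 1.112940
S = (1.112940 + 0.6403) / 0.0235 = 1.753240 / 0.0235
S = 74.6

Shore A = 74.6


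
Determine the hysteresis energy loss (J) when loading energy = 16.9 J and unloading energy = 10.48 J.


Hysteresis loss = loading - unloading
= 16.9 - 10.48
= 6.42 J

6.42 J


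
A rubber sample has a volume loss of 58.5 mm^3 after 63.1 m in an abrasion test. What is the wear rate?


Rate = volume_loss / distance
= 58.5 / 63.1
= 0.927 mm^3/m

0.927 mm^3/m


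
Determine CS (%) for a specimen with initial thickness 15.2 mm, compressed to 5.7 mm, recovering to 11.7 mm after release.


CS = (t0 - recovered) / (t0 - ts) * 100
= (15.2 - 11.7) / (15.2 - 5.7) * 100
= 3.5 / 9.5 * 100
= 36.8%

36.8%


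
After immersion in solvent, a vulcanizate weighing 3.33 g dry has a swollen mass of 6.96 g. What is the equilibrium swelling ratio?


Q = W_swollen / W_dry
Q = 6.96 / 3.33
Q = 2.09

Q = 2.09


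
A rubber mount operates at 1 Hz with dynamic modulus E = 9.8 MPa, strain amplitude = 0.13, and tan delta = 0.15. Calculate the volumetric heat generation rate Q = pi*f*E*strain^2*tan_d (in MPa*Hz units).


Q = pi * f * E * strain^2 * tan_d
= pi * 1 * 9.8 * 0.13^2 * 0.15
= pi * 1 * 9.8 * 0.0169 * 0.15
= 0.0780

Q = 0.0780


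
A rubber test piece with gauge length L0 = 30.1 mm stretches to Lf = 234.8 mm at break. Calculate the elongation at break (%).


Elongation = (Lf - L0) / L0 * 100
= (234.8 - 30.1) / 30.1 * 100
= 204.7 / 30.1 * 100
= 680.1%

680.1%


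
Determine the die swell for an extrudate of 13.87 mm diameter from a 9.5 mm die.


Die swell ratio = D_extrudate / D_die
= 13.87 / 9.5
= 1.46

Die swell = 1.46


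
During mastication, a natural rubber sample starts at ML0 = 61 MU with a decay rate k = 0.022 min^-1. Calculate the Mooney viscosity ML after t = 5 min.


ML = ML0 * exp(-k * t)
ML = 61 * exp(-0.022 * 5)
ML = 61 * 0.8958
ML = 54.65 MU

54.65 MU


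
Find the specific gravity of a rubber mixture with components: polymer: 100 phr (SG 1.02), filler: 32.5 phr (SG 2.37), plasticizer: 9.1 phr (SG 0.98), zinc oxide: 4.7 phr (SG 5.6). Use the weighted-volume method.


Sum of weights = 146.3
Volume contributions:
  polymer: 100/1.02 = 98.0392
  filler: 32.5/2.37 = 13.7131
  plasticizer: 9.1/0.98 = 9.2857
  zinc oxide: 4.7/5.6 = 0.8393
Sum of volumes = 121.8773
SG = 146.3 / 121.8773 = 1.2

SG = 1.2


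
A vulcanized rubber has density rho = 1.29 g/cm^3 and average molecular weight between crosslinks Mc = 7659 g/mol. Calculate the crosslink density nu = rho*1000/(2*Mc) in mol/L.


nu = rho * 1000 / (2 * Mc)
nu = 1.29 * 1000 / (2 * 7659)
nu = 1290.0 / 15318
nu = 0.0842 mol/L

0.0842 mol/L


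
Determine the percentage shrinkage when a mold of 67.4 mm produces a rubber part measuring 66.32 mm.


Shrinkage = (mold - part) / mold * 100
= (67.4 - 66.32) / 67.4 * 100
= 1.08 / 67.4 * 100
= 1.6%

1.6%


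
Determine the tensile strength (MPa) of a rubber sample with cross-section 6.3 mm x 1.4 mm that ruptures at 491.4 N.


Area = width * thickness = 6.3 * 1.4 = 8.82 mm^2
TS = force / area = 491.4 / 8.82 = 55.71 MPa

55.71 MPa


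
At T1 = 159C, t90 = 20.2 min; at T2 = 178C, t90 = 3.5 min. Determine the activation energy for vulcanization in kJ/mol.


T1 = 432.15 K, T2 = 451.15 K
1/T1 - 1/T2 = 9.7454e-05
ln(t1/t2) = ln(20.2/3.5) = 1.7529
Ea = 8.314 * 1.7529 / 9.7454e-05 = 149545.6911 J/mol
Ea = 149.55 kJ/mol

149.55 kJ/mol


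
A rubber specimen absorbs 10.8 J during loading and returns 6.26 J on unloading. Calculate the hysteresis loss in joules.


Hysteresis loss = loading - unloading
= 10.8 - 6.26
= 4.54 J

4.54 J


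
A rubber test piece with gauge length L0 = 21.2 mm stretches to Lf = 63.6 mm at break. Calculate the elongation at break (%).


Elongation = (Lf - L0) / L0 * 100
= (63.6 - 21.2) / 21.2 * 100
= 42.4 / 21.2 * 100
= 200.0%

200.0%


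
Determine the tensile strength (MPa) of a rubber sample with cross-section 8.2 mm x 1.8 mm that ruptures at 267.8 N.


Area = width * thickness = 8.2 * 1.8 = 14.76 mm^2
TS = force / area = 267.8 / 14.76 = 18.14 MPa

18.14 MPa


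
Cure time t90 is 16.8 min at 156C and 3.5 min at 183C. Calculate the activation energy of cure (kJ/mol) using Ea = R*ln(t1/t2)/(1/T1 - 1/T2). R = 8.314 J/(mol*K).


T1 = 429.15 K, T2 = 456.15 K
1/T1 - 1/T2 = 1.3793e-04
ln(t1/t2) = ln(16.8/3.5) = 1.5686
Ea = 8.314 * 1.5686 / 1.3793e-04 = 94553.9486 J/mol
Ea = 94.55 kJ/mol

94.55 kJ/mol


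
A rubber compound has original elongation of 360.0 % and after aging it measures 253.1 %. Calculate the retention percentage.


Retention = aged / original * 100
= 253.1 / 360.0 * 100
= 70.3%

70.3%


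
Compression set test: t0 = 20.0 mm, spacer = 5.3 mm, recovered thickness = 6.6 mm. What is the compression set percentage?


CS = (t0 - recovered) / (t0 - ts) * 100
= (20.0 - 6.6) / (20.0 - 5.3) * 100
= 13.4 / 14.7 * 100
= 91.2%

91.2%


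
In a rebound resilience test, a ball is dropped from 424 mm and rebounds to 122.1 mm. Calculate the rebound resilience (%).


Resilience = h_rebound / h_drop * 100
= 122.1 / 424 * 100
= 28.8%

28.8%


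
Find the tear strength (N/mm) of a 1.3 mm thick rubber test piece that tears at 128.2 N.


Tear strength = force / thickness
= 128.2 / 1.3
= 98.62 N/mm

98.62 N/mm


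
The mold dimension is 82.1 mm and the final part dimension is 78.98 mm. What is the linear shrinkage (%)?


Shrinkage = (mold - part) / mold * 100
= (82.1 - 78.98) / 82.1 * 100
= 3.12 / 82.1 * 100
= 3.8%

3.8%


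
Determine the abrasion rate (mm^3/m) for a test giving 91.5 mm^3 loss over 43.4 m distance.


Rate = volume_loss / distance
= 91.5 / 43.4
= 2.108 mm^3/m

2.108 mm^3/m


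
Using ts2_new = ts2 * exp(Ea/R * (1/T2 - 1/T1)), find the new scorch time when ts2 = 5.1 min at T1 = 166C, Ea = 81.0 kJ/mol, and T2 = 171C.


Convert temperatures: T1 = 166 + 273.15 = 439.15 K, T2 = 171 + 273.15 = 444.15 K
ts2_new = 5.1 * exp(81000 / 8.314 * (1/444.15 - 1/439.15))
1/T2 - 1/T1 = -2.5635e-05
ts2_new = 3.97 min

3.97 min


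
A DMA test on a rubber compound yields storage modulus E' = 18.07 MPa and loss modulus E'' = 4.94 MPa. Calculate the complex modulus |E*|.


|E*| = sqrt(E'^2 + E''^2)
= sqrt(18.07^2 + 4.94^2)
= sqrt(326.5249 + 24.4036)
= 18.733 MPa

18.733 MPa


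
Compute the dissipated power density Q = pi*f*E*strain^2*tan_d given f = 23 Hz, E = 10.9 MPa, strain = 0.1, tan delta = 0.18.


Q = pi * f * E * strain^2 * tan_d
= pi * 23 * 10.9 * 0.1^2 * 0.18
= pi * 23 * 10.9 * 0.0100 * 0.18
= 1.4177

Q = 1.4177


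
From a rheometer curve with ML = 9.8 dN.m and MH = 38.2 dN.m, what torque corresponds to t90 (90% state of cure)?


M90 = ML + 0.9 * (MH - ML)
M90 = 9.8 + 0.9 * (38.2 - 9.8)
M90 = 9.8 + 0.9 * 28.4
M90 = 35.36 dN.m

35.36 dN.m


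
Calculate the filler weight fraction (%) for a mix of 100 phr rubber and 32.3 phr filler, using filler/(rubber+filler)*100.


Filler % = filler / (rubber + filler) * 100
= 32.3 / (100 + 32.3) * 100
= 32.3 / 132.3 * 100
= 24.41%

24.41%


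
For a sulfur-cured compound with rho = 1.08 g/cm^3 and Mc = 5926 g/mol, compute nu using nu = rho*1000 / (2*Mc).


nu = rho * 1000 / (2 * Mc)
nu = 1.08 * 1000 / (2 * 5926)
nu = 1080.0 / 11852
nu = 0.0911 mol/L

0.0911 mol/L


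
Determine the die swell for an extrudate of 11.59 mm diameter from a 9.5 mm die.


Die swell ratio = D_extrudate / D_die
= 11.59 / 9.5
= 1.22

Die swell = 1.22


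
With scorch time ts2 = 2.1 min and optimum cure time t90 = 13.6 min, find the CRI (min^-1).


CRI = 100 / (t90 - ts2)
= 100 / (13.6 - 2.1)
= 100 / 11.5
= 8.7 min^-1

8.7 min^-1


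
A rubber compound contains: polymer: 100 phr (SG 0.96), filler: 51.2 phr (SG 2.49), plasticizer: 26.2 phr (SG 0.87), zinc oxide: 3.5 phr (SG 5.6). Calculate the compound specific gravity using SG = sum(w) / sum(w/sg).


Sum of weights = 180.9
Volume contributions:
  polymer: 100/0.96 = 104.1667
  filler: 51.2/2.49 = 20.5622
  plasticizer: 26.2/0.87 = 30.1149
  zinc oxide: 3.5/5.6 = 0.6250
Sum of volumes = 155.4689
SG = 180.9 / 155.4689 = 1.164

SG = 1.164


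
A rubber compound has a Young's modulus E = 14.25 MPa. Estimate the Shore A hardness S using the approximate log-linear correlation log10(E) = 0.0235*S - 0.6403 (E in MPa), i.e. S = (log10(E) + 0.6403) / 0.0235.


log10(E) = 0.0235*S - 0.6403  =>  S = (log10(E) + 0.6403) / 0.0235
log10(14.25) = 1.153815
S = (1.153815 + 0.6403) / 0.0235 = 1.794115 / 0.0235
S = 76.3

Shore A = 76.3


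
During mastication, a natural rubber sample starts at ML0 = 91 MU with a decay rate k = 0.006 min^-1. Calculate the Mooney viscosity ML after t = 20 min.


ML = ML0 * exp(-k * t)
ML = 91 * exp(-0.006 * 20)
ML = 91 * 0.8869
ML = 80.71 MU

80.71 MU


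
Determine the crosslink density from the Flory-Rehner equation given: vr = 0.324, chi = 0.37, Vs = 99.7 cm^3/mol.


ln(1 - vr) = ln(1 - 0.324) = -0.3916
Numerator = -((-0.3916) + 0.324 + 0.37 * 0.324^2) = 0.0287
Denominator = 99.7 * (0.324^(1/3) - 0.324/2) = 52.3254
nu = 0.0287 / 52.3254 = 5.4889e-04 mol/cm^3

5.4889e-04 mol/cm^3


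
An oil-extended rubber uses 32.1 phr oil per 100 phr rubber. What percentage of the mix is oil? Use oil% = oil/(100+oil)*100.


Oil % = oil / (100 + oil) * 100
= 32.1 / (100 + 32.1) * 100
= 32.1 / 132.1 * 100
= 24.3%

24.3%


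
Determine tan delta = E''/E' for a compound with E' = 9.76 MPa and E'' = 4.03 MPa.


tan delta = E'' / E'
= 4.03 / 9.76
= 0.4129

tan delta = 0.4129


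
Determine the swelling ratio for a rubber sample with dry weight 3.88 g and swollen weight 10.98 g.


Q = W_swollen / W_dry
Q = 10.98 / 3.88
Q = 2.83

Q = 2.83


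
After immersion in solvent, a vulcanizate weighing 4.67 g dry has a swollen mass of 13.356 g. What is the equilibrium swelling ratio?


Q = W_swollen / W_dry
Q = 13.356 / 4.67
Q = 2.86

Q = 2.86


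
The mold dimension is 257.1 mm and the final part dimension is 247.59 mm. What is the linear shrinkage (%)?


Shrinkage = (mold - part) / mold * 100
= (257.1 - 247.59) / 257.1 * 100
= 9.51 / 257.1 * 100
= 3.7%

3.7%


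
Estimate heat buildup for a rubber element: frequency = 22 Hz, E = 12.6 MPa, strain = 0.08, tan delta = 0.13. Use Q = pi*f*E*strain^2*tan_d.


Q = pi * f * E * strain^2 * tan_d
= pi * 22 * 12.6 * 0.08^2 * 0.13
= pi * 22 * 12.6 * 0.0064 * 0.13
= 0.7245

Q = 0.7245


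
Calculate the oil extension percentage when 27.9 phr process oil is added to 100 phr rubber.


Oil % = oil / (100 + oil) * 100
= 27.9 / (100 + 27.9) * 100
= 27.9 / 127.9 * 100
= 21.81%

21.81%


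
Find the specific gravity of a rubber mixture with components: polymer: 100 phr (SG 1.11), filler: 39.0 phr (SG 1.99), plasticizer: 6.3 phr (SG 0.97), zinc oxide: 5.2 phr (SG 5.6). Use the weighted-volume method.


Sum of weights = 150.5
Volume contributions:
  polymer: 100/1.11 = 90.0901
  filler: 39.0/1.99 = 19.5980
  plasticizer: 6.3/0.97 = 6.4948
  zinc oxide: 5.2/5.6 = 0.9286
Sum of volumes = 117.1115
SG = 150.5 / 117.1115 = 1.285

SG = 1.285


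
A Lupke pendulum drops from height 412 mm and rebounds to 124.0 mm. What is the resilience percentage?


Resilience = h_rebound / h_drop * 100
= 124.0 / 412 * 100
= 30.1%

30.1%


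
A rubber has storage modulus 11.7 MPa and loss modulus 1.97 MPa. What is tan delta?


tan delta = E'' / E'
= 1.97 / 11.7
= 0.1684

tan delta = 0.1684


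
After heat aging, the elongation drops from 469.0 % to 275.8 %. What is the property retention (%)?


Retention = aged / original * 100
= 275.8 / 469.0 * 100
= 58.8%

58.8%


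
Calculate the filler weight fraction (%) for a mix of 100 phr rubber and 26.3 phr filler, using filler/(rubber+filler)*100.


Filler % = filler / (rubber + filler) * 100
= 26.3 / (100 + 26.3) * 100
= 26.3 / 126.3 * 100
= 20.82%

20.82%


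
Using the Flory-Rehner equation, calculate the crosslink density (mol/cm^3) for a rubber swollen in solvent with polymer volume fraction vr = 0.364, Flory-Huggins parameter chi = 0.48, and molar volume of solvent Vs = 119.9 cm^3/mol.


ln(1 - vr) = ln(1 - 0.364) = -0.4526
Numerator = -((-0.4526) + 0.364 + 0.48 * 0.364^2) = 0.0250
Denominator = 119.9 * (0.364^(1/3) - 0.364/2) = 63.7872
nu = 0.0250 / 63.7872 = 3.9128e-04 mol/cm^3

3.9128e-04 mol/cm^3


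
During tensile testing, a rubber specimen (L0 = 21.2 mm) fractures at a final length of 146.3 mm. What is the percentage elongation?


Elongation = (Lf - L0) / L0 * 100
= (146.3 - 21.2) / 21.2 * 100
= 125.1 / 21.2 * 100
= 590.1%

590.1%


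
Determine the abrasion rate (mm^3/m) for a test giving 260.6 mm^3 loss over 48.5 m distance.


Rate = volume_loss / distance
= 260.6 / 48.5
= 5.373 mm^3/m

5.373 mm^3/m


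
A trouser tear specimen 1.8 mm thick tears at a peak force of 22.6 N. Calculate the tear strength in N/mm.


Tear strength = force / thickness
= 22.6 / 1.8
= 12.56 N/mm

12.56 N/mm


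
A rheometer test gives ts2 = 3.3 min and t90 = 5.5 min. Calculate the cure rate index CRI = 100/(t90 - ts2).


CRI = 100 / (t90 - ts2)
= 100 / (5.5 - 3.3)
= 100 / 2.2
= 45.45 min^-1

45.45 min^-1


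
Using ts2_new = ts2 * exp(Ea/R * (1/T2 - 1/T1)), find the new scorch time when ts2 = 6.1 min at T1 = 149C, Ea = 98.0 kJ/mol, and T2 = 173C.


Convert temperatures: T1 = 149 + 273.15 = 422.15 K, T2 = 173 + 273.15 = 446.15 K
ts2_new = 6.1 * exp(98000 / 8.314 * (1/446.15 - 1/422.15))
1/T2 - 1/T1 = -1.2743e-04
ts2_new = 1.36 min

1.36 min


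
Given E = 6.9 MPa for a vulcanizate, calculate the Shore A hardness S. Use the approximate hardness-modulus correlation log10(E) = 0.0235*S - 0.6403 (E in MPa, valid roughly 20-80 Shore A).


log10(E) = 0.0235*S - 0.6403  =>  S = (log10(E) + 0.6403) / 0.0235
log10(6.9) = 0.838849
S = (0.838849 + 0.6403) / 0.0235 = 1.479149 / 0.0235
S = 62.9

Shore A = 62.9


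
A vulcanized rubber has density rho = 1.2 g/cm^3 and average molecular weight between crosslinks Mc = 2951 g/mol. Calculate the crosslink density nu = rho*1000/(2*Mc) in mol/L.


nu = rho * 1000 / (2 * Mc)
nu = 1.2 * 1000 / (2 * 2951)
nu = 1200.0 / 5902
nu = 0.2033 mol/L

0.2033 mol/L


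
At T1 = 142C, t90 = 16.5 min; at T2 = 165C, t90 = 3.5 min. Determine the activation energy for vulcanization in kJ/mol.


T1 = 415.15 K, T2 = 438.15 K
1/T1 - 1/T2 = 1.2644e-04
ln(t1/t2) = ln(16.5/3.5) = 1.5506
Ea = 8.314 * 1.5506 / 1.2644e-04 = 101955.1334 J/mol
Ea = 101.96 kJ/mol

101.96 kJ/mol


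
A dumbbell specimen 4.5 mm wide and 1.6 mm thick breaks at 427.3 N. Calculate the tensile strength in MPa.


Area = width * thickness = 4.5 * 1.6 = 7.2 mm^2
TS = force / area = 427.3 / 7.2 = 59.35 MPa

59.35 MPa


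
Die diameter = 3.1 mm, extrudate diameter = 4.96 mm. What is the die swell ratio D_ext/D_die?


Die swell ratio = D_extrudate / D_die
= 4.96 / 3.1
= 1.6

Die swell = 1.6


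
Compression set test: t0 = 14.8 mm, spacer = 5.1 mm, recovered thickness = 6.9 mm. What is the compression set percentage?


CS = (t0 - recovered) / (t0 - ts) * 100
= (14.8 - 6.9) / (14.8 - 5.1) * 100
= 7.9 / 9.7 * 100
= 81.4%

81.4%


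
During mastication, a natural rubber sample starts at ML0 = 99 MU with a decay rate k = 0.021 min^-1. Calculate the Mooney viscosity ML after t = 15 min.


ML = ML0 * exp(-k * t)
ML = 99 * exp(-0.021 * 15)
ML = 99 * 0.7298
ML = 72.25 MU

72.25 MU


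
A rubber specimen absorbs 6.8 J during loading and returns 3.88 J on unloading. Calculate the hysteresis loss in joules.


Hysteresis loss = loading - unloading
= 6.8 - 3.88
= 2.92 J

2.92 J


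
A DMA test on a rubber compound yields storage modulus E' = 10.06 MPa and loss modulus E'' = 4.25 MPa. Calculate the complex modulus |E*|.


|E*| = sqrt(E'^2 + E''^2)
= sqrt(10.06^2 + 4.25^2)
= sqrt(101.2036 + 18.0625)
= 10.921 MPa

10.921 MPa


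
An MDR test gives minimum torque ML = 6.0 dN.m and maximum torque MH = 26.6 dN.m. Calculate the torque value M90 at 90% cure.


M90 = ML + 0.9 * (MH - ML)
M90 = 6.0 + 0.9 * (26.6 - 6.0)
M90 = 6.0 + 0.9 * 20.6
M90 = 24.54 dN.m

24.54 dN.m


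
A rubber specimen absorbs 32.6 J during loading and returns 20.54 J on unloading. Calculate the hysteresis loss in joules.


Hysteresis loss = loading - unloading
= 32.6 - 20.54
= 12.06 J

12.06 J


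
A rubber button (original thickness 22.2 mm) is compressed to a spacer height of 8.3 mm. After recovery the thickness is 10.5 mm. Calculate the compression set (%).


CS = (t0 - recovered) / (t0 - ts) * 100
= (22.2 - 10.5) / (22.2 - 8.3) * 100
= 11.7 / 13.9 * 100
= 84.2%

84.2%


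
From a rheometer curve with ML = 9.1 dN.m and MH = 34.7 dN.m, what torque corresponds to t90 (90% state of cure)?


M90 = ML + 0.9 * (MH - ML)
M90 = 9.1 + 0.9 * (34.7 - 9.1)
M90 = 9.1 + 0.9 * 25.6
M90 = 32.14 dN.m

32.14 dN.m


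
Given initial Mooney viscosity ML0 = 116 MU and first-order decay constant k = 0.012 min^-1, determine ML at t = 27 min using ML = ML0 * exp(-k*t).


ML = ML0 * exp(-k * t)
ML = 116 * exp(-0.012 * 27)
ML = 116 * 0.7233
ML = 83.9 MU

83.9 MU


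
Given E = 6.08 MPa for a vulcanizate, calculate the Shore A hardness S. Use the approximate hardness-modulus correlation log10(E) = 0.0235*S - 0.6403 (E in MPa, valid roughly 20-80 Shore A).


log10(E) = 0.0235*S - 0.6403  =>  S = (log10(E) + 0.6403) / 0.0235
log10(6.08) = 0.783904
S = (0.783904 + 0.6403) / 0.0235 = 1.424204 / 0.0235
S = 60.6

Shore A = 60.6


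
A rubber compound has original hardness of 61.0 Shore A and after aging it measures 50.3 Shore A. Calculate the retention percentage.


Retention = aged / original * 100
= 50.3 / 61.0 * 100
= 82.5%

82.5%


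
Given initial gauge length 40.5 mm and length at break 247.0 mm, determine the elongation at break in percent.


Elongation = (Lf - L0) / L0 * 100
= (247.0 - 40.5) / 40.5 * 100
= 206.5 / 40.5 * 100
= 509.9%

509.9%


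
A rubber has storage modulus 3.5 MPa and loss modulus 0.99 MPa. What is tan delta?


tan delta = E'' / E'
= 0.99 / 3.5
= 0.2829

tan delta = 0.2829


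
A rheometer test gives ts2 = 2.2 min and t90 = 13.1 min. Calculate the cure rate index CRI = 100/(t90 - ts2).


CRI = 100 / (t90 - ts2)
= 100 / (13.1 - 2.2)
= 100 / 10.9
= 9.17 min^-1

9.17 min^-1


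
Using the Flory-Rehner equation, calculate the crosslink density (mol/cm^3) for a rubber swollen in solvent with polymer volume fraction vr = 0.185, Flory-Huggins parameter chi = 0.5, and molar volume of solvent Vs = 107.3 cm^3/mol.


ln(1 - vr) = ln(1 - 0.185) = -0.2046
Numerator = -((-0.2046) + 0.185 + 0.5 * 0.185^2) = 0.0025
Denominator = 107.3 * (0.185^(1/3) - 0.185/2) = 51.2145
nu = 0.0025 / 51.2145 = 4.7929e-05 mol/cm^3

4.7929e-05 mol/cm^3


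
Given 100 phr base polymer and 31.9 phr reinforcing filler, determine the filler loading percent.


Filler % = filler / (rubber + filler) * 100
= 31.9 / (100 + 31.9) * 100
= 31.9 / 131.9 * 100
= 24.18%

24.18%


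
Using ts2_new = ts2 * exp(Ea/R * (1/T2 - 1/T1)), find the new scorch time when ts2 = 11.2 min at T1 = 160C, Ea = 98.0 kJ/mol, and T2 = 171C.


Convert temperatures: T1 = 160 + 273.15 = 433.15 K, T2 = 171 + 273.15 = 444.15 K
ts2_new = 11.2 * exp(98000 / 8.314 * (1/444.15 - 1/433.15))
1/T2 - 1/T1 = -5.7177e-05
ts2_new = 5.71 min

5.71 min


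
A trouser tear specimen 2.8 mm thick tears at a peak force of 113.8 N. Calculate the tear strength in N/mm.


Tear strength = force / thickness
= 113.8 / 2.8
= 40.64 N/mm

40.64 N/mm


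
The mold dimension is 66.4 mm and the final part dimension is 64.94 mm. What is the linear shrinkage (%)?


Shrinkage = (mold - part) / mold * 100
= (66.4 - 64.94) / 66.4 * 100
= 1.46 / 66.4 * 100
= 2.2%

2.2%


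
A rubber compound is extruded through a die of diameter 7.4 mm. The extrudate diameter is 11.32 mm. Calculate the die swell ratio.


Die swell ratio = D_extrudate / D_die
= 11.32 / 7.4
= 1.53

Die swell = 1.53


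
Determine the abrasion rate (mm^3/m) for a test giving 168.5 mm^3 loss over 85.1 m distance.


Rate = volume_loss / distance
= 168.5 / 85.1
= 1.98 mm^3/m

1.98 mm^3/m


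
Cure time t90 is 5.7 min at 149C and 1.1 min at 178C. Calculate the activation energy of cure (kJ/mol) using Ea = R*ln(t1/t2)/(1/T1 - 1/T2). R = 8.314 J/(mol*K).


T1 = 422.15 K, T2 = 451.15 K
1/T1 - 1/T2 = 1.5227e-04
ln(t1/t2) = ln(5.7/1.1) = 1.6452
Ea = 8.314 * 1.6452 / 1.5227e-04 = 89826.9931 J/mol
Ea = 89.83 kJ/mol

89.83 kJ/mol


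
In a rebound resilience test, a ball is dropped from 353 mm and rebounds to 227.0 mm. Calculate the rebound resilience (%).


Resilience = h_rebound / h_drop * 100
= 227.0 / 353 * 100
= 64.3%

64.3%


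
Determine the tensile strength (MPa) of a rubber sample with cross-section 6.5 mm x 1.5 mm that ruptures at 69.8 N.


Area = width * thickness = 6.5 * 1.5 = 9.75 mm^2
TS = force / area = 69.8 / 9.75 = 7.16 MPa

7.16 MPa


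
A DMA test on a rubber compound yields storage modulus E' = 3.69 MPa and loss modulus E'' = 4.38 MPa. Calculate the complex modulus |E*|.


|E*| = sqrt(E'^2 + E''^2)
= sqrt(3.69^2 + 4.38^2)
= sqrt(13.6161 + 19.1844)
= 5.727 MPa

5.727 MPa


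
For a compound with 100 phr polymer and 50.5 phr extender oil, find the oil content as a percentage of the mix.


Oil % = oil / (100 + oil) * 100
= 50.5 / (100 + 50.5) * 100
= 50.5 / 150.5 * 100
= 33.55%

33.55%


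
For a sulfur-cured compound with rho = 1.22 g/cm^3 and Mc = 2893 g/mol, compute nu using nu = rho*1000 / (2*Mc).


nu = rho * 1000 / (2 * Mc)
nu = 1.22 * 1000 / (2 * 2893)
nu = 1220.0 / 5786
nu = 0.2109 mol/L

0.2109 mol/L


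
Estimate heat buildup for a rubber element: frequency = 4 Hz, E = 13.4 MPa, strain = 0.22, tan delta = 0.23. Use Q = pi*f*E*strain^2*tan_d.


Q = pi * f * E * strain^2 * tan_d
= pi * 4 * 13.4 * 0.22^2 * 0.23
= pi * 4 * 13.4 * 0.0484 * 0.23
= 1.8745

Q = 1.8745


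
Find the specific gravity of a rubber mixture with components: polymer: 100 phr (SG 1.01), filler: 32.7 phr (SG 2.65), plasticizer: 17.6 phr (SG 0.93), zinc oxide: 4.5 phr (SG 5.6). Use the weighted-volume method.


Sum of weights = 154.8
Volume contributions:
  polymer: 100/1.01 = 99.0099
  filler: 32.7/2.65 = 12.3396
  plasticizer: 17.6/0.93 = 18.9247
  zinc oxide: 4.5/5.6 = 0.8036
Sum of volumes = 131.0778
SG = 154.8 / 131.0778 = 1.181

SG = 1.181


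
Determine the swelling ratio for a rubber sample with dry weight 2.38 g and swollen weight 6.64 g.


Q = W_swollen / W_dry
Q = 6.64 / 2.38
Q = 2.79

Q = 2.79


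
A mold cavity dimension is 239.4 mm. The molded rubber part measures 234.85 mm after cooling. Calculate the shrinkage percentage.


Shrinkage = (mold - part) / mold * 100
= (239.4 - 234.85) / 239.4 * 100
= 4.55 / 239.4 * 100
= 1.9%

1.9%


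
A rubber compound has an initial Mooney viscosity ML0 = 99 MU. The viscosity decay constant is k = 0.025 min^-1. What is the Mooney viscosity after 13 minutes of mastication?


ML = ML0 * exp(-k * t)
ML = 99 * exp(-0.025 * 13)
ML = 99 * 0.7225
ML = 71.53 MU

71.53 MU


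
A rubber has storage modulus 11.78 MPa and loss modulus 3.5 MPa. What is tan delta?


tan delta = E'' / E'
= 3.5 / 11.78
= 0.2971

tan delta = 0.2971


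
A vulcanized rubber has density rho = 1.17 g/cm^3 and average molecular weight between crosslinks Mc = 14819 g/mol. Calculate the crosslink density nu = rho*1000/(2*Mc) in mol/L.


nu = rho * 1000 / (2 * Mc)
nu = 1.17 * 1000 / (2 * 14819)
nu = 1170.0 / 29638
nu = 0.0395 mol/L

0.0395 mol/L


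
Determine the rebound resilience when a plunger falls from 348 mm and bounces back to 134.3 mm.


Resilience = h_rebound / h_drop * 100
= 134.3 / 348 * 100
= 38.6%

38.6%


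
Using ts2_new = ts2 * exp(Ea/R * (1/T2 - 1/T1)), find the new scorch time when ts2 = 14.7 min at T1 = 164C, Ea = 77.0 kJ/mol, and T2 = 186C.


Convert temperatures: T1 = 164 + 273.15 = 437.15 K, T2 = 186 + 273.15 = 459.15 K
ts2_new = 14.7 * exp(77000 / 8.314 * (1/459.15 - 1/437.15))
1/T2 - 1/T1 = -1.0961e-04
ts2_new = 5.33 min

5.33 min


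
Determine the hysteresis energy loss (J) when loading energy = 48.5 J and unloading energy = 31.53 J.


Hysteresis loss = loading - unloading
= 48.5 - 31.53
= 16.97 J

16.97 J


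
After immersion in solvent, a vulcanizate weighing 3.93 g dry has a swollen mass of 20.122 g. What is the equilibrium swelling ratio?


Q = W_swollen / W_dry
Q = 20.122 / 3.93
Q = 5.12

Q = 5.12


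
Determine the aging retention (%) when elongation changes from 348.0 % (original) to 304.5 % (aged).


Retention = aged / original * 100
= 304.5 / 348.0 * 100
= 87.5%

87.5%


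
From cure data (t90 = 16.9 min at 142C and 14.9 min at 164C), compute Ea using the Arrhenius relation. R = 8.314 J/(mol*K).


T1 = 415.15 K, T2 = 437.15 K
1/T1 - 1/T2 = 1.2122e-04
ln(t1/t2) = ln(16.9/14.9) = 0.1260
Ea = 8.314 * 0.1260 / 1.2122e-04 = 8638.3211 J/mol
Ea = 8.64 kJ/mol

8.64 kJ/mol


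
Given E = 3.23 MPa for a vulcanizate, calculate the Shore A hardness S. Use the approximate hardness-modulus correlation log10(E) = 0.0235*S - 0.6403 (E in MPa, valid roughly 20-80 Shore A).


log10(E) = 0.0235*S - 0.6403  =>  S = (log10(E) + 0.6403) / 0.0235
log10(3.23) = 0.509203
S = (0.509203 + 0.6403) / 0.0235 = 1.149503 / 0.0235
S = 48.9

Shore A = 48.9


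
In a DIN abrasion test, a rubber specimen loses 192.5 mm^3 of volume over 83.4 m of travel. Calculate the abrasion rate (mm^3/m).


Rate = volume_loss / distance
= 192.5 / 83.4
= 2.308 mm^3/m

2.308 mm^3/m


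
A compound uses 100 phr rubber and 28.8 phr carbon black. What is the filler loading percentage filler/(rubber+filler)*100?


Filler % = filler / (rubber + filler) * 100
= 28.8 / (100 + 28.8) * 100
= 28.8 / 128.8 * 100
= 22.36%

22.36%


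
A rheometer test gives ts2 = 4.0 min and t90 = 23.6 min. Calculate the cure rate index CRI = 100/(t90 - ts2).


CRI = 100 / (t90 - ts2)
= 100 / (23.6 - 4.0)
= 100 / 19.6
= 5.1 min^-1

5.1 min^-1


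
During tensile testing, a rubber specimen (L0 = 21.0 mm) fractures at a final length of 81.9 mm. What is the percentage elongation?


Elongation = (Lf - L0) / L0 * 100
= (81.9 - 21.0) / 21.0 * 100
= 60.9 / 21.0 * 100
= 290.0%

290.0%


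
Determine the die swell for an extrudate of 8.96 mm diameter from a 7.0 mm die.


Die swell ratio = D_extrudate / D_die
= 8.96 / 7.0
= 1.28

Die swell = 1.28


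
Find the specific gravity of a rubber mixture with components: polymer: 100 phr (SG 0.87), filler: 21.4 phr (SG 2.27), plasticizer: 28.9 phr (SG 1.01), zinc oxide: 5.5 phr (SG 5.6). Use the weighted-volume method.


Sum of weights = 155.8
Volume contributions:
  polymer: 100/0.87 = 114.9425
  filler: 21.4/2.27 = 9.4273
  plasticizer: 28.9/1.01 = 28.6139
  zinc oxide: 5.5/5.6 = 0.9821
Sum of volumes = 153.9658
SG = 155.8 / 153.9658 = 1.012

SG = 1.012


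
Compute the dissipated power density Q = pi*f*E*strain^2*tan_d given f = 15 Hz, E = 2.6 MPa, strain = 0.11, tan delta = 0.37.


Q = pi * f * E * strain^2 * tan_d
= pi * 15 * 2.6 * 0.11^2 * 0.37
= pi * 15 * 2.6 * 0.0121 * 0.37
= 0.5485

Q = 0.5485


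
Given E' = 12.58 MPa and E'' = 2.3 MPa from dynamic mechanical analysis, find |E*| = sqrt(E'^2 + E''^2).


|E*| = sqrt(E'^2 + E''^2)
= sqrt(12.58^2 + 2.3^2)
= sqrt(158.2564 + 5.2900)
= 12.789 MPa

12.789 MPa


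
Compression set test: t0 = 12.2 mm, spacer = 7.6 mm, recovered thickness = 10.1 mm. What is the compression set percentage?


CS = (t0 - recovered) / (t0 - ts) * 100
= (12.2 - 10.1) / (12.2 - 7.6) * 100
= 2.1 / 4.6 * 100
= 45.7%

45.7%


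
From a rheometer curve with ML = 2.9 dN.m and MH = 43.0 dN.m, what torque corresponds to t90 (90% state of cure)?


M90 = ML + 0.9 * (MH - ML)
M90 = 2.9 + 0.9 * (43.0 - 2.9)
M90 = 2.9 + 0.9 * 40.1
M90 = 38.99 dN.m

38.99 dN.m


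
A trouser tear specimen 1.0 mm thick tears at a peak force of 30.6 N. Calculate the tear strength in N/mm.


Tear strength = force / thickness
= 30.6 / 1.0
= 30.6 N/mm

30.6 N/mm


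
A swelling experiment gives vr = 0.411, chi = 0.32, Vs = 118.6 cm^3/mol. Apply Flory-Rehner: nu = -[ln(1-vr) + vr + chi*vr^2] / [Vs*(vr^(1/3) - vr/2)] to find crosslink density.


ln(1 - vr) = ln(1 - 0.411) = -0.5293
Numerator = -((-0.5293) + 0.411 + 0.32 * 0.411^2) = 0.0643
Denominator = 118.6 * (0.411^(1/3) - 0.411/2) = 63.8067
nu = 0.0643 / 63.8067 = 0.0010 mol/cm^3

0.0010 mol/cm^3


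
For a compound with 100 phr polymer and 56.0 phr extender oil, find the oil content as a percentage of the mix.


Oil % = oil / (100 + oil) * 100
= 56.0 / (100 + 56.0) * 100
= 56.0 / 156.0 * 100
= 35.9%

35.9%


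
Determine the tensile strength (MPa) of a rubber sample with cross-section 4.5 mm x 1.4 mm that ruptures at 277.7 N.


Area = width * thickness = 4.5 * 1.4 = 6.3 mm^2
TS = force / area = 277.7 / 6.3 = 44.08 MPa

44.08 MPa


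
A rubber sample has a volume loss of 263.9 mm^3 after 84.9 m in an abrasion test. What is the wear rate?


Rate = volume_loss / distance
= 263.9 / 84.9
= 3.108 mm^3/m

3.108 mm^3/m


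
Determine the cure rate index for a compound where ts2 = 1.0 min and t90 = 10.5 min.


CRI = 100 / (t90 - ts2)
= 100 / (10.5 - 1.0)
= 100 / 9.5
= 10.53 min^-1

10.53 min^-1


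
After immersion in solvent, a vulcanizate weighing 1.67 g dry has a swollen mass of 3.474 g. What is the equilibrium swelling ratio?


Q = W_swollen / W_dry
Q = 3.474 / 1.67
Q = 2.08

Q = 2.08


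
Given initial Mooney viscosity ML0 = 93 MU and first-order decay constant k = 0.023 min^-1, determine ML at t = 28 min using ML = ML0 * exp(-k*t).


ML = ML0 * exp(-k * t)
ML = 93 * exp(-0.023 * 28)
ML = 93 * 0.5252
ML = 48.84 MU

48.84 MU


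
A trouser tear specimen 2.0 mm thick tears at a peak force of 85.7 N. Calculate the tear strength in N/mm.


Tear strength = force / thickness
= 85.7 / 2.0
= 42.85 N/mm

42.85 N/mm


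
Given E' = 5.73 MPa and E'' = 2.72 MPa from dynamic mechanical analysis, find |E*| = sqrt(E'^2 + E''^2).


|E*| = sqrt(E'^2 + E''^2)
= sqrt(5.73^2 + 2.72^2)
= sqrt(32.8329 + 7.3984)
= 6.343 MPa

6.343 MPa


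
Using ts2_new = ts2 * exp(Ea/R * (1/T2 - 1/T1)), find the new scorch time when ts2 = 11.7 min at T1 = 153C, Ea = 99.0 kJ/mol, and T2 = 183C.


Convert temperatures: T1 = 153 + 273.15 = 426.15 K, T2 = 183 + 273.15 = 456.15 K
ts2_new = 11.7 * exp(99000 / 8.314 * (1/456.15 - 1/426.15))
1/T2 - 1/T1 = -1.5433e-04
ts2_new = 1.86 min

1.86 min


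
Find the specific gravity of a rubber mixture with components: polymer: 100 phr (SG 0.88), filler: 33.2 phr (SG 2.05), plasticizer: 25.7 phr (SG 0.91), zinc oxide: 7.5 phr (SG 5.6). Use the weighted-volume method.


Sum of weights = 166.4
Volume contributions:
  polymer: 100/0.88 = 113.6364
  filler: 33.2/2.05 = 16.1951
  plasticizer: 25.7/0.91 = 28.2418
  zinc oxide: 7.5/5.6 = 1.3393
Sum of volumes = 159.4125
SG = 166.4 / 159.4125 = 1.044

SG = 1.044


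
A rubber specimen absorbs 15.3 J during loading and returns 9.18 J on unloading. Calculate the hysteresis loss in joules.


Hysteresis loss = loading - unloading
= 15.3 - 9.18
= 6.12 J

6.12 J


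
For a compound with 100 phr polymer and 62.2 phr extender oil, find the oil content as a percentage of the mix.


Oil % = oil / (100 + oil) * 100
= 62.2 / (100 + 62.2) * 100
= 62.2 / 162.2 * 100
= 38.35%

38.35%


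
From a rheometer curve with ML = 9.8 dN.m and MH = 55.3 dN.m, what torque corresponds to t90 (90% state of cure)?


M90 = ML + 0.9 * (MH - ML)
M90 = 9.8 + 0.9 * (55.3 - 9.8)
M90 = 9.8 + 0.9 * 45.5
M90 = 50.75 dN.m

50.75 dN.m


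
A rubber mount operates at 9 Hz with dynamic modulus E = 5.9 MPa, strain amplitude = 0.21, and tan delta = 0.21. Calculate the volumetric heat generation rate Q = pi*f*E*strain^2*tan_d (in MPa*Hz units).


Q = pi * f * E * strain^2 * tan_d
= pi * 9 * 5.9 * 0.21^2 * 0.21
= pi * 9 * 5.9 * 0.0441 * 0.21
= 1.5449

Q = 1.5449


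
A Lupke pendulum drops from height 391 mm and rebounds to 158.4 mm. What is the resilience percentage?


Resilience = h_rebound / h_drop * 100
= 158.4 / 391 * 100
= 40.5%

40.5%


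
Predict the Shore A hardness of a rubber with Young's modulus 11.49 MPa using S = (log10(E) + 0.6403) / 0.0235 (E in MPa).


log10(E) = 0.0235*S - 0.6403  =>  S = (log10(E) + 0.6403) / 0.0235
log10(11.49) = 1.060320
S = (1.060320 + 0.6403) / 0.0235 = 1.700620 / 0.0235
S = 72.4

Shore A = 72.4
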